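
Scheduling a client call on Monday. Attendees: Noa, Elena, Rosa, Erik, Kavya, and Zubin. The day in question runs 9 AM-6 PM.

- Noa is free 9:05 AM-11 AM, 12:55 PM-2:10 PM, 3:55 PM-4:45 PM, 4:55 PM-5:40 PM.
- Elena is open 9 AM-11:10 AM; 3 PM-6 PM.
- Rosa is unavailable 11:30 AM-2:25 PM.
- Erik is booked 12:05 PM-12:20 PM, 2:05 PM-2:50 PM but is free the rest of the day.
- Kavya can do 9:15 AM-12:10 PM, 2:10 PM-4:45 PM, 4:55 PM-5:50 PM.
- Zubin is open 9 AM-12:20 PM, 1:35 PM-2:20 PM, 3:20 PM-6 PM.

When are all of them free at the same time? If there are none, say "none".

Noa free: 09:05-11:00, 12:55-14:10, 15:55-16:45, 16:55-17:40.
Elena free: 09:00-11:10, 15:00-18:00.
Rosa free: 09:00-11:30, 14:25-18:00 (invert busy blocks within the working day).
Erik free: 09:00-12:05, 12:20-14:05, 14:50-18:00 (invert busy blocks within the working day).
Kavya free: 09:15-12:10, 14:10-16:45, 16:55-17:50.
Zubin free: 09:00-12:20, 13:35-14:20, 15:20-18:00.
Noa ∩ Elena: 09:05-11:00, 15:55-16:45, 16:55-17:40.
Noa ∩ Elena ∩ Rosa: 09:05-11:00, 15:55-16:45, 16:55-17:40.
Noa ∩ Elena ∩ Rosa ∩ Erik: 09:05-11:00, 15:55-16:45, 16:55-17:40.
Noa ∩ Elena ∩ Rosa ∩ Erik ∩ Kavya: 09:15-11:00, 15:55-16:45, 16:55-17:40.
Noa ∩ Elena ∩ Rosa ∩ Erik ∩ Kavya ∩ Zubin: 09:15-11:00, 15:55-16:45, 16:55-17:40.
So the common availability across everyone is 09:15-11:00, 15:55-16:45, 16:55-17:40.

09:15-11:00, 15:55-16:45, 16:55-17:40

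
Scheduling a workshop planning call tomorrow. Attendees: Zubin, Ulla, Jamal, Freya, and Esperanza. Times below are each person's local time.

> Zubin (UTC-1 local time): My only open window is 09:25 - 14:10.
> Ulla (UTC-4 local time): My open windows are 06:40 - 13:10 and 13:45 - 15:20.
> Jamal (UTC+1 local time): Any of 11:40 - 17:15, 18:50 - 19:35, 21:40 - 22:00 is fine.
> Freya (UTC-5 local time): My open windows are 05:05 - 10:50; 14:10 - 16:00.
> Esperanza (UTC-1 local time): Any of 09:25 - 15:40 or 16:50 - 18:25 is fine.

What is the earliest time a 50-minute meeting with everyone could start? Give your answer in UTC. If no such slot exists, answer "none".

Zubin in UTC: 10:25-15:10 (add 1h to convert from UTC-1).
Ulla in UTC: 10:40-17:10, 17:45-19:20 (add 4h to convert from UTC-4).
Jamal in UTC: 10:40-16:15, 17:50-18:35, 20:40-21:00 (subtract 1h to convert from UTC+1).
Freya in UTC: 10:05-15:50, 19:10-21:00 (add 5h to convert from UTC-5).
Esperanza in UTC: 10:25-16:40, 17:50-19:25 (add 1h to convert from UTC-1).
Zubin ∩ Ulla: 10:40-15:10.
Zubin ∩ Ulla ∩ Jamal: 10:40-15:10.
Zubin ∩ Ulla ∩ Jamal ∩ Freya: 10:40-15:10.
Zubin ∩ Ulla ∩ Jamal ∩ Freya ∩ Esperanza: 10:40-15:10.
The first common window of at least 50 minutes is 10:40-15:10, so the earliest start is 10:40.

10:40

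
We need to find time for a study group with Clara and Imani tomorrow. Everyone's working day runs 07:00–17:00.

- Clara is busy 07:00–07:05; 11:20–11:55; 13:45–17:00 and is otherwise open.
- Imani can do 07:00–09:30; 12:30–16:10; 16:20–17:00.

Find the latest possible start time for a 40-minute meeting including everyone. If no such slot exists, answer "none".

13:05

Clara free: 07:05-11:20, 11:55-13:45 (invert busy blocks within the working day).
Imani free: 07:00-09:30, 12:30-16:10, 16:20-17:00.
Clara ∩ Imani: 07:05-09:30, 12:30-13:45.
The last common window of at least 40 minutes is 12:30-13:45; a 40-minute meeting can start as late as 13:05 and still end by 13:45.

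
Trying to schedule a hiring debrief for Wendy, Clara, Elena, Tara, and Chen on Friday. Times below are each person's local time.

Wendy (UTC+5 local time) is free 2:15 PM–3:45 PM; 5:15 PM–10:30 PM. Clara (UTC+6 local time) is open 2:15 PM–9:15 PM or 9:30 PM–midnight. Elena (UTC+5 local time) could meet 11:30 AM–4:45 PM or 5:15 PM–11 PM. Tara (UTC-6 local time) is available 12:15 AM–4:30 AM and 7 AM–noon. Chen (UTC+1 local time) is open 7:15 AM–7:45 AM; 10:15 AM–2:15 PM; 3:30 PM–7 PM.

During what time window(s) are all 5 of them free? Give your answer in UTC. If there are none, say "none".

Wendy in UTC: 09:15-10:45, 12:15-17:30 (subtract 5h to convert from UTC+5).
Clara in UTC: 08:15-15:15, 15:30-18:00 (subtract 6h to convert from UTC+6).
Elena in UTC: 06:30-11:45, 12:15-18:00 (subtract 5h to convert from UTC+5).
Tara in UTC: 06:15-10:30, 13:00-18:00 (add 6h to convert from UTC-6).
Chen in UTC: 06:15-06:45, 09:15-13:15, 14:30-18:00 (subtract 1h to convert from UTC+1).
Wendy ∩ Clara: 09:15-10:45, 12:15-15:15, 15:30-17:30.
Wendy ∩ Clara ∩ Elena: 09:15-10:45, 12:15-15:15, 15:30-17:30.
Wendy ∩ Clara ∩ Elena ∩ Tara: 09:15-10:30, 13:00-15:15, 15:30-17:30.
Wendy ∩ Clara ∩ Elena ∩ Tara ∩ Chen: 09:15-10:30, 13:00-13:15, 14:30-15:15, 15:30-17:30.

09:15-10:30, 13:00-13:15, 14:30-15:15, 15:30-17:30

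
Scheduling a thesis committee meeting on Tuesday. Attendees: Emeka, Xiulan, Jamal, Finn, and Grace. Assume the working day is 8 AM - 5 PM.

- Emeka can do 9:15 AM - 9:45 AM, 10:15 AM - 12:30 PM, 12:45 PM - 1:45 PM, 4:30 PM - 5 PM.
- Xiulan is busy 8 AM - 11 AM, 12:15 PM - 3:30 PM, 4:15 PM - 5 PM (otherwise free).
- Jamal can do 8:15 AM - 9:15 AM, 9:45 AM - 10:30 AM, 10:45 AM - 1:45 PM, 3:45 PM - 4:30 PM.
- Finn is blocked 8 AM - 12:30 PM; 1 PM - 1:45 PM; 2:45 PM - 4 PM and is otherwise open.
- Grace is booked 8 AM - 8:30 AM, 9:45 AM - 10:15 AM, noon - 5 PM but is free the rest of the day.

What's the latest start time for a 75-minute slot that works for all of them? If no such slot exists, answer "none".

Emeka free: 09:15-09:45, 10:15-12:30, 12:45-13:45, 16:30-17:00.
Xiulan free: 11:00-12:15, 15:30-16:15 (invert busy blocks within the working day).
Jamal free: 08:15-09:15, 09:45-10:30, 10:45-13:45, 15:45-16:30.
Finn free: 12:30-13:00, 13:45-14:45, 16:00-17:00 (invert busy blocks within the working day).
Grace free: 08:30-09:45, 10:15-12:00 (invert busy blocks within the working day).
Emeka ∩ Xiulan: 11:00-12:15.
Emeka ∩ Xiulan ∩ Jamal: 11:00-12:15.
Emeka ∩ Xiulan ∩ Jamal ∩ Finn: ∅.
Emeka ∩ Xiulan ∩ Jamal ∩ Finn ∩ Grace: ∅.
There is no time when everyone is free.
No common window is at least 75 minutes long.

none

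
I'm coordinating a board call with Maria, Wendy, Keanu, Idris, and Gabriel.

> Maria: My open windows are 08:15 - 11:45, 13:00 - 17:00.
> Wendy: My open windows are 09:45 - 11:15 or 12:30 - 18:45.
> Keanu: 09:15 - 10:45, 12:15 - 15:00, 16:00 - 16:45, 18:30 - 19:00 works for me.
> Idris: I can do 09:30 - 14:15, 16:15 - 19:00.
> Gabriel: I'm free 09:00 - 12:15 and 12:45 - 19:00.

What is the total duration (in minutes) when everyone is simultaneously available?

Maria ∩ Wendy: 09:45-11:15, 13:00-17:00.
Maria ∩ Wendy ∩ Keanu: 09:45-10:45, 13:00-15:00, 16:00-16:45.
Maria ∩ Wendy ∩ Keanu ∩ Idris: 09:45-10:45, 13:00-14:15, 16:15-16:45.
Maria ∩ Wendy ∩ Keanu ∩ Idris ∩ Gabriel: 09:45-10:45, 13:00-14:15, 16:15-16:45.
Those are the intersection windows.
Summing the common windows: 60 + 75 + 30 = 165 minutes.

165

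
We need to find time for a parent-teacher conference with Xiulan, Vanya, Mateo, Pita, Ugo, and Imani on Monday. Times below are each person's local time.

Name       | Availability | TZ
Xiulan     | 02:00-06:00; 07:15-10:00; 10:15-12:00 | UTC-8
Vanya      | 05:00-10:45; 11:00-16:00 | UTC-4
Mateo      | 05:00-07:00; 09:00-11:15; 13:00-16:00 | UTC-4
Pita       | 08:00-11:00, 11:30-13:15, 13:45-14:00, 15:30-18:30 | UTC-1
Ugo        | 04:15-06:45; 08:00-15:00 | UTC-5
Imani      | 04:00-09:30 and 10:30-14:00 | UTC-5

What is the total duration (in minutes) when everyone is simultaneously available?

Xiulan in UTC: 10:00-14:00, 15:15-18:00, 18:15-20:00 (add 8h to convert from UTC-8).
Vanya in UTC: 09:00-14:45, 15:00-20:00 (add 4h to convert from UTC-4).
Mateo in UTC: 09:00-11:00, 13:00-15:15, 17:00-20:00 (add 4h to convert from UTC-4).
Pita in UTC: 09:00-12:00, 12:30-14:15, 14:45-15:00, 16:30-19:30 (add 1h to convert from UTC-1).
Ugo in UTC: 09:15-11:45, 13:00-20:00 (add 5h to convert from UTC-5).
Imani in UTC: 09:00-14:30, 15:30-19:00 (add 5h to convert from UTC-5).
Xiulan ∩ Vanya: 10:00-14:00, 15:15-18:00, 18:15-20:00.
Xiulan ∩ Vanya ∩ Mateo: 10:00-11:00, 13:00-14:00, 17:00-18:00, 18:15-20:00.
Xiulan ∩ Vanya ∩ Mateo ∩ Pita: 10:00-11:00, 13:00-14:00, 17:00-18:00, 18:15-19:30.
Xiulan ∩ Vanya ∩ Mateo ∩ Pita ∩ Ugo: 10:00-11:00, 13:00-14:00, 17:00-18:00, 18:15-19:30.
Xiulan ∩ Vanya ∩ Mateo ∩ Pita ∩ Ugo ∩ Imani: 10:00-11:00, 13:00-14:00, 17:00-18:00, 18:15-19:00.
Summing the common windows: 60 + 60 + 60 + 45 = 225 minutes.

225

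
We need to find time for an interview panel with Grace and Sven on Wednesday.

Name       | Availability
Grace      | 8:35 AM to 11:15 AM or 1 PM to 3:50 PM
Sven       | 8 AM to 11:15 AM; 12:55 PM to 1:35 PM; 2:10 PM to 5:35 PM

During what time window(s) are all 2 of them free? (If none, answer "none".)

08:35-11:15, 13:00-13:35, 14:10-15:50

Grace ∩ Sven: 08:35-11:15, 13:00-13:35, 14:10-15:50.
So the common availability across everyone is 08:35-11:15, 13:00-13:35, 14:10-15:50.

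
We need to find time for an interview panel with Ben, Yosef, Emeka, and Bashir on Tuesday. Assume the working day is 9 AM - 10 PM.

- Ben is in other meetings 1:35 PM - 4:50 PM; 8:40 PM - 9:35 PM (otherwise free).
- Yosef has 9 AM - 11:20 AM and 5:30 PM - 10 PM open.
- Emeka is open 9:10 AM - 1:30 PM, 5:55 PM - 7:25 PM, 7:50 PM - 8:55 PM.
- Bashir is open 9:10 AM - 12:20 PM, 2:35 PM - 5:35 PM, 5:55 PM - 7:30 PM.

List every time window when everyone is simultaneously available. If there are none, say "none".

Ben free: 09:00-13:35, 16:50-20:40, 21:35-22:00 (invert busy blocks within the working day).
Yosef free: 09:00-11:20, 17:30-22:00.
Emeka free: 09:10-13:30, 17:55-19:25, 19:50-20:55.
Bashir free: 09:10-12:20, 14:35-17:35, 17:55-19:30.
Ben ∩ Yosef: 09:00-11:20, 17:30-20:40, 21:35-22:00.
Ben ∩ Yosef ∩ Emeka: 09:10-11:20, 17:55-19:25, 19:50-20:40.
Ben ∩ Yosef ∩ Emeka ∩ Bashir: 09:10-11:20, 17:55-19:25.
So the common availability across everyone is 09:10-11:20, 17:55-19:25.

09:10-11:20, 17:55-19:25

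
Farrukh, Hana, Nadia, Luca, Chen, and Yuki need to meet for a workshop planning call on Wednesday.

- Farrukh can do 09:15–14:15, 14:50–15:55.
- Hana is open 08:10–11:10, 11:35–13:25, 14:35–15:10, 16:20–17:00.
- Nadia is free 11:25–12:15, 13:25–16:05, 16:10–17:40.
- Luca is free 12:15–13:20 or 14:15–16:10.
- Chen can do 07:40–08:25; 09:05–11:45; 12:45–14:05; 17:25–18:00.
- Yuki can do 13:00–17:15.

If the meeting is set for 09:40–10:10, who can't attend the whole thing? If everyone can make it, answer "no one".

Luca, Nadia, Yuki

Farrukh: free for 09:40-10:10. Hana: free for 09:40-10:10. Nadia: not fully free for 09:40-10:10. Luca: not fully free for 09:40-10:10. Chen: free for 09:40-10:10. Yuki: not fully free for 09:40-10:10.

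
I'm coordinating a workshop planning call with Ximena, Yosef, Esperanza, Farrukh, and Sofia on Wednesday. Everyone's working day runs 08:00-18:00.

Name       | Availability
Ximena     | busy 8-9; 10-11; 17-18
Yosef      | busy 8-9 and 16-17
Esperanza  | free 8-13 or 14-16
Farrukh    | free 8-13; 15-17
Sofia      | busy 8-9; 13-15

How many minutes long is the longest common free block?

Ximena free: 09:00-10:00, 11:00-17:00 (invert busy blocks within the working day).
Yosef free: 09:00-16:00, 17:00-18:00 (invert busy blocks within the working day).
Esperanza free: 08:00-13:00, 14:00-16:00.
Farrukh free: 08:00-13:00, 15:00-17:00.
Sofia free: 09:00-13:00, 15:00-18:00 (invert busy blocks within the working day).
Ximena ∩ Yosef: 09:00-10:00, 11:00-16:00.
Ximena ∩ Yosef ∩ Esperanza: 09:00-10:00, 11:00-13:00, 14:00-16:00.
Ximena ∩ Yosef ∩ Esperanza ∩ Farrukh: 09:00-10:00, 11:00-13:00, 15:00-16:00.
Ximena ∩ Yosef ∩ Esperanza ∩ Farrukh ∩ Sofia: 09:00-10:00, 11:00-13:00, 15:00-16:00.
The longest is 11:00-13:00 at 120 minutes.

120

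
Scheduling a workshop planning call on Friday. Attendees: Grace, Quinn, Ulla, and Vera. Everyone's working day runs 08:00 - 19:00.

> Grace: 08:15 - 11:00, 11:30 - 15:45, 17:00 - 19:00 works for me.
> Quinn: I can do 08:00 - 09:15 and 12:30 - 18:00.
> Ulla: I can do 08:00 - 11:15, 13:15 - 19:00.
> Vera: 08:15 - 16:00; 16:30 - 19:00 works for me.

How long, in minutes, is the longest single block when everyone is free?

Grace ∩ Quinn: 08:15-09:15, 12:30-15:45, 17:00-18:00.
Grace ∩ Quinn ∩ Ulla: 08:15-09:15, 13:15-15:45, 17:00-18:00.
Grace ∩ Quinn ∩ Ulla ∩ Vera: 08:15-09:15, 13:15-15:45, 17:00-18:00.
The longest is 13:15-15:45 at 150 minutes.

150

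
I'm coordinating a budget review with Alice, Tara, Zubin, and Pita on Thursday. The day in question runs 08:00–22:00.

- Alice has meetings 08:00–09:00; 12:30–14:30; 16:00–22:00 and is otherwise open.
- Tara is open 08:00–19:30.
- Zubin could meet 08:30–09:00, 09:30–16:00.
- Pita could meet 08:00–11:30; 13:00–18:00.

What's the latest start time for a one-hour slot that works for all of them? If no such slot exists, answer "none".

Alice free: 09:00-12:30, 14:30-16:00 (invert busy blocks within the working day).
Tara free: 08:00-19:30.
Zubin free: 08:30-09:00, 09:30-16:00.
Pita free: 08:00-11:30, 13:00-18:00.
Alice ∩ Tara: 09:00-12:30, 14:30-16:00.
Alice ∩ Tara ∩ Zubin: 09:30-12:30, 14:30-16:00.
Alice ∩ Tara ∩ Zubin ∩ Pita: 09:30-11:30, 14:30-16:00.
The last common window of at least 60 minutes is 14:30-16:00; a 60-minute meeting can start as late as 15:00 and still end by 16:00.

15:00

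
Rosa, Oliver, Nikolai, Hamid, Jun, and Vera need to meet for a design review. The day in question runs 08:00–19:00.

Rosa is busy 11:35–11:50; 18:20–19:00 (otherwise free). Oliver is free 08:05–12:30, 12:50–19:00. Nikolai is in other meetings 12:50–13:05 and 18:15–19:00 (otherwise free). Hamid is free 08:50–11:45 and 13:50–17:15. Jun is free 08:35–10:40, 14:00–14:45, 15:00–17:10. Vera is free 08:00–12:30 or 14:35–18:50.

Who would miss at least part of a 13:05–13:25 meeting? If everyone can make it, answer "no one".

Rosa free: 08:00-11:35, 11:50-18:20 (invert busy blocks within the working day).
Oliver free: 08:05-12:30, 12:50-19:00.
Nikolai free: 08:00-12:50, 13:05-18:15 (invert busy blocks within the working day).
Hamid free: 08:50-11:45, 13:50-17:15.
Jun free: 08:35-10:40, 14:00-14:45, 15:00-17:10.
Vera free: 08:00-12:30, 14:35-18:50.
Rosa: free for 13:05-13:25. Oliver: free for 13:05-13:25. Nikolai: free for 13:05-13:25. Hamid: not fully free for 13:05-13:25. Jun: not fully free for 13:05-13:25. Vera: not fully free for 13:05-13:25.

Hamid, Jun, Vera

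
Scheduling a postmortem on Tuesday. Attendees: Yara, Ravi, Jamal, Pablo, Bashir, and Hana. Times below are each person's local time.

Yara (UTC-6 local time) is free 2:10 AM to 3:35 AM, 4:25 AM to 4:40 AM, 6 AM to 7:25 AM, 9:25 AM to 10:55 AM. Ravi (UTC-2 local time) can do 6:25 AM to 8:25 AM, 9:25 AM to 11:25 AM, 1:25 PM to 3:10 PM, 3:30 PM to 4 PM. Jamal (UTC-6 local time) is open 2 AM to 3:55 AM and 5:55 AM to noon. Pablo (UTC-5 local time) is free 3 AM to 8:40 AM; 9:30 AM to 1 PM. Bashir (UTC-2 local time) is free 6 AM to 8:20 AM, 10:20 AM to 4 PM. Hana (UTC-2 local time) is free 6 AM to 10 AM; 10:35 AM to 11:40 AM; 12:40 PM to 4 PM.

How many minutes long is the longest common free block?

90

Yara in UTC: 08:10-09:35, 10:25-10:40, 12:00-13:25, 15:25-16:55 (add 6h to convert from UTC-6).
Ravi in UTC: 08:25-10:25, 11:25-13:25, 15:25-17:10, 17:30-18:00 (add 2h to convert from UTC-2).
Jamal in UTC: 08:00-09:55, 11:55-18:00 (add 6h to convert from UTC-6).
Pablo in UTC: 08:00-13:40, 14:30-18:00 (add 5h to convert from UTC-5).
Bashir in UTC: 08:00-10:20, 12:20-18:00 (add 2h to convert from UTC-2).
Hana in UTC: 08:00-12:00, 12:35-13:40, 14:40-18:00 (add 2h to convert from UTC-2).
Yara ∩ Ravi: 08:25-09:35, 12:00-13:25, 15:25-16:55.
Yara ∩ Ravi ∩ Jamal: 08:25-09:35, 12:00-13:25, 15:25-16:55.
Yara ∩ Ravi ∩ Jamal ∩ Pablo: 08:25-09:35, 12:00-13:25, 15:25-16:55.
Yara ∩ Ravi ∩ Jamal ∩ Pablo ∩ Bashir: 08:25-09:35, 12:20-13:25, 15:25-16:55.
Yara ∩ Ravi ∩ Jamal ∩ Pablo ∩ Bashir ∩ Hana: 08:25-09:35, 12:35-13:25, 15:25-16:55.
The longest is 15:25-16:55 at 90 minutes.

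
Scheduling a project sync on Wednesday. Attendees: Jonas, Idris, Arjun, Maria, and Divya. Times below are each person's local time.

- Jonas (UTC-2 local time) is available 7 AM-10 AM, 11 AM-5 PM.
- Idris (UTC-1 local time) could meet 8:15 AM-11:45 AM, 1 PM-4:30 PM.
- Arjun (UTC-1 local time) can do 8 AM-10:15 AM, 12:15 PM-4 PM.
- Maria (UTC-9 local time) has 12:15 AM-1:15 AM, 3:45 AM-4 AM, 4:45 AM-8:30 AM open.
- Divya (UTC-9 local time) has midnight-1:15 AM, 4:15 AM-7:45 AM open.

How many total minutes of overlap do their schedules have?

225

Jonas in UTC: 09:00-12:00, 13:00-19:00 (add 2h to convert from UTC-2).
Idris in UTC: 09:15-12:45, 14:00-17:30 (add 1h to convert from UTC-1).
Arjun in UTC: 09:00-11:15, 13:15-17:00 (add 1h to convert from UTC-1).
Maria in UTC: 09:15-10:15, 12:45-13:00, 13:45-17:30 (add 9h to convert from UTC-9).
Divya in UTC: 09:00-10:15, 13:15-16:45 (add 9h to convert from UTC-9).
Jonas ∩ Idris: 09:15-12:00, 14:00-17:30.
Jonas ∩ Idris ∩ Arjun: 09:15-11:15, 14:00-17:00.
Jonas ∩ Idris ∩ Arjun ∩ Maria: 09:15-10:15, 14:00-17:00.
Jonas ∩ Idris ∩ Arjun ∩ Maria ∩ Divya: 09:15-10:15, 14:00-16:45.
Summing the common windows: 60 + 165 = 225 minutes.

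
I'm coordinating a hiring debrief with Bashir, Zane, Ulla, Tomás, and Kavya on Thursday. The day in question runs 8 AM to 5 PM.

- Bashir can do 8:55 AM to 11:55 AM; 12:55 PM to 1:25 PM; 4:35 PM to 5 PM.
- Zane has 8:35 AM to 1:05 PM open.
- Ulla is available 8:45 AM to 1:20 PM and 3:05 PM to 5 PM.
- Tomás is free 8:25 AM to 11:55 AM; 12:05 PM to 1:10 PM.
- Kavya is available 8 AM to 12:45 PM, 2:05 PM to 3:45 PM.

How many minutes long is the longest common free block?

Bashir ∩ Zane: 08:55-11:55, 12:55-13:05.
Bashir ∩ Zane ∩ Ulla: 08:55-11:55, 12:55-13:05.
Bashir ∩ Zane ∩ Ulla ∩ Tomás: 08:55-11:55, 12:55-13:05.
Bashir ∩ Zane ∩ Ulla ∩ Tomás ∩ Kavya: 08:55-11:55.
The longest is 08:55-11:55 at 180 minutes.

180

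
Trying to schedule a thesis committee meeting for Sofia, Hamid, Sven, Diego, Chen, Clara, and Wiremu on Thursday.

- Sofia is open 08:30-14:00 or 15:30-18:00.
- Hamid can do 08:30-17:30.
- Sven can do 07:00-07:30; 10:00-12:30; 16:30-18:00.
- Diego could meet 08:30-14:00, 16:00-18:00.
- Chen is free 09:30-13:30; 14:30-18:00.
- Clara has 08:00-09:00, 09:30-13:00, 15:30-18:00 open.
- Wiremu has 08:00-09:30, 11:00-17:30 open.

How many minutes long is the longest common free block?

90

Sofia ∩ Hamid: 08:30-14:00, 15:30-17:30.
Sofia ∩ Hamid ∩ Sven: 10:00-12:30, 16:30-17:30.
Sofia ∩ Hamid ∩ Sven ∩ Diego: 10:00-12:30, 16:30-17:30.
Sofia ∩ Hamid ∩ Sven ∩ Diego ∩ Chen: 10:00-12:30, 16:30-17:30.
Sofia ∩ Hamid ∩ Sven ∩ Diego ∩ Chen ∩ Clara: 10:00-12:30, 16:30-17:30.
Sofia ∩ Hamid ∩ Sven ∩ Diego ∩ Chen ∩ Clara ∩ Wiremu: 11:00-12:30, 16:30-17:30.
The longest is 11:00-12:30 at 90 minutes.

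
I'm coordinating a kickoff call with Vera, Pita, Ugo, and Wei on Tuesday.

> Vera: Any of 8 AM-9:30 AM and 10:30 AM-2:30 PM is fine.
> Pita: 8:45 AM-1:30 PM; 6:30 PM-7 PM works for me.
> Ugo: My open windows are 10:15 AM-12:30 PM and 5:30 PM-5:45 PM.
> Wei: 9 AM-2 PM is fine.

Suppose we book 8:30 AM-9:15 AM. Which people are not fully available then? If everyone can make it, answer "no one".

Pita, Ugo, Wei

Vera: free for 08:30-09:15. Pita: not fully free for 08:30-09:15. Ugo: not fully free for 08:30-09:15. Wei: not fully free for 08:30-09:15.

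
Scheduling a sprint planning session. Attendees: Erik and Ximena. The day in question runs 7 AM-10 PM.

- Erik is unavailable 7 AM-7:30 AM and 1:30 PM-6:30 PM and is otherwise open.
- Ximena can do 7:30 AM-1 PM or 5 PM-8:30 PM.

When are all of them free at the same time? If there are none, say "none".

07:30-13:00, 18:30-20:30

Erik free: 07:30-13:30, 18:30-22:00 (invert busy blocks within the working day).
Ximena free: 07:30-13:00, 17:00-20:30.
Erik ∩ Ximena: 07:30-13:00, 18:30-20:30.
So the common availability across everyone is 07:30-13:00, 18:30-20:30.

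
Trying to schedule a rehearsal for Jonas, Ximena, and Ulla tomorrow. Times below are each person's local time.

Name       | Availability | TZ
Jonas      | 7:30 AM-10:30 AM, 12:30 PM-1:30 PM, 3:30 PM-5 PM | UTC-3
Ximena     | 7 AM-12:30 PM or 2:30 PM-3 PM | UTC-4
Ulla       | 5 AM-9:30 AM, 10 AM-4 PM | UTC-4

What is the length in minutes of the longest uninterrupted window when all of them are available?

150

Jonas in UTC: 10:30-13:30, 15:30-16:30, 18:30-20:00 (add 3h to convert from UTC-3).
Ximena in UTC: 11:00-16:30, 18:30-19:00 (add 4h to convert from UTC-4).
Ulla in UTC: 09:00-13:30, 14:00-20:00 (add 4h to convert from UTC-4).
Jonas ∩ Ximena: 11:00-13:30, 15:30-16:30, 18:30-19:00.
Jonas ∩ Ximena ∩ Ulla: 11:00-13:30, 15:30-16:30, 18:30-19:00.
The longest is 11:00-13:30 at 150 minutes.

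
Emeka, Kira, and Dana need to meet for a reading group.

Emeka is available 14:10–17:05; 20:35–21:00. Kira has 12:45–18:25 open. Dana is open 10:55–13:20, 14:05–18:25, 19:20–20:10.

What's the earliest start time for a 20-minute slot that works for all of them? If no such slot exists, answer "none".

14:10

Emeka ∩ Kira: 14:10-17:05.
Emeka ∩ Kira ∩ Dana: 14:10-17:05.
So the common availability across everyone is 14:10-17:05.
The first common window of at least 20 minutes is 14:10-17:05, so the earliest start is 14:10.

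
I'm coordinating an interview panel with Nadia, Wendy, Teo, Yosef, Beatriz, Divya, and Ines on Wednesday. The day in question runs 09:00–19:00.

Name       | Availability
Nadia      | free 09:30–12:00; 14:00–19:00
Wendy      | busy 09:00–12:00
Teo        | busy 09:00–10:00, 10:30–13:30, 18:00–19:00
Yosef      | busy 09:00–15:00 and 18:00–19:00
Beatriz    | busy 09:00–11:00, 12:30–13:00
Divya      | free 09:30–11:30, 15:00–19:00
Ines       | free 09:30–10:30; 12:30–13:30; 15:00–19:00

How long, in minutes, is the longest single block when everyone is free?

Nadia free: 09:30-12:00, 14:00-19:00.
Wendy free: 12:00-19:00 (invert busy blocks within the working day).
Teo free: 10:00-10:30, 13:30-18:00 (invert busy blocks within the working day).
Yosef free: 15:00-18:00 (invert busy blocks within the working day).
Beatriz free: 11:00-12:30, 13:00-19:00 (invert busy blocks within the working day).
Divya free: 09:30-11:30, 15:00-19:00.
Ines free: 09:30-10:30, 12:30-13:30, 15:00-19:00.
Nadia ∩ Wendy: 14:00-19:00.
Nadia ∩ Wendy ∩ Teo: 14:00-18:00.
Nadia ∩ Wendy ∩ Teo ∩ Yosef: 15:00-18:00.
Nadia ∩ Wendy ∩ Teo ∩ Yosef ∩ Beatriz: 15:00-18:00.
Nadia ∩ Wendy ∩ Teo ∩ Yosef ∩ Beatriz ∩ Divya: 15:00-18:00.
Nadia ∩ Wendy ∩ Teo ∩ Yosef ∩ Beatriz ∩ Divya ∩ Ines: 15:00-18:00.
Those are the intersection windows.
The longest is 15:00-18:00 at 180 minutes.

180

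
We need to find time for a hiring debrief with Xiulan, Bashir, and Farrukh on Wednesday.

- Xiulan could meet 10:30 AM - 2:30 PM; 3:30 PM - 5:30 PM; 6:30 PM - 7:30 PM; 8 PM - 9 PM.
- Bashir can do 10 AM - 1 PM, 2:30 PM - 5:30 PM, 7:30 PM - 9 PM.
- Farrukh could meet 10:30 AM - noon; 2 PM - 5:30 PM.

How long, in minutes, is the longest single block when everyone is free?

Xiulan ∩ Bashir: 10:30-13:00, 15:30-17:30, 20:00-21:00.
Xiulan ∩ Bashir ∩ Farrukh: 10:30-12:00, 15:30-17:30.
The longest is 15:30-17:30 at 120 minutes.

120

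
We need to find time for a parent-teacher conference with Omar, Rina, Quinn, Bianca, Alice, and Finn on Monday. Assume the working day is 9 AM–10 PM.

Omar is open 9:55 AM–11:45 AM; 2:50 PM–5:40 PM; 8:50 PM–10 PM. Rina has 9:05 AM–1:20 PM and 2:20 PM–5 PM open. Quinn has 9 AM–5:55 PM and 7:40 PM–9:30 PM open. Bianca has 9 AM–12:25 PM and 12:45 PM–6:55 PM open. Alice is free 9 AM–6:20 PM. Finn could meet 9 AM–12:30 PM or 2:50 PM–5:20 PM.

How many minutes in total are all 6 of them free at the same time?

240

Omar ∩ Rina: 09:55-11:45, 14:50-17:00.
Omar ∩ Rina ∩ Quinn: 09:55-11:45, 14:50-17:00.
Omar ∩ Rina ∩ Quinn ∩ Bianca: 09:55-11:45, 14:50-17:00.
Omar ∩ Rina ∩ Quinn ∩ Bianca ∩ Alice: 09:55-11:45, 14:50-17:00.
Omar ∩ Rina ∩ Quinn ∩ Bianca ∩ Alice ∩ Finn: 09:55-11:45, 14:50-17:00.
Summing the common windows: 110 + 130 = 240 minutes.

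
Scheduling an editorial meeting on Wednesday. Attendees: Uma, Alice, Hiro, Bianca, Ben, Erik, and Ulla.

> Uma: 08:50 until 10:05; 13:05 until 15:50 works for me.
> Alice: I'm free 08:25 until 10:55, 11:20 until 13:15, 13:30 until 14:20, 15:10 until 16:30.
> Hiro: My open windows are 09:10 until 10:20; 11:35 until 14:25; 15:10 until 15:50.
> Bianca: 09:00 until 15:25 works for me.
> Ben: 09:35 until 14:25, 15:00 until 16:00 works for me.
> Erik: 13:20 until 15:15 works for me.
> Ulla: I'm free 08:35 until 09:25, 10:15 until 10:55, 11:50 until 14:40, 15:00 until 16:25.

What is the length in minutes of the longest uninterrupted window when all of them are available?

50

Uma ∩ Alice: 08:50-10:05, 13:05-13:15, 13:30-14:20, 15:10-15:50.
Uma ∩ Alice ∩ Hiro: 09:10-10:05, 13:05-13:15, 13:30-14:20, 15:10-15:50.
Uma ∩ Alice ∩ Hiro ∩ Bianca: 09:10-10:05, 13:05-13:15, 13:30-14:20, 15:10-15:25.
Uma ∩ Alice ∩ Hiro ∩ Bianca ∩ Ben: 09:35-10:05, 13:05-13:15, 13:30-14:20, 15:10-15:25.
Uma ∩ Alice ∩ Hiro ∩ Bianca ∩ Ben ∩ Erik: 13:30-14:20, 15:10-15:15.
Uma ∩ Alice ∩ Hiro ∩ Bianca ∩ Ben ∩ Erik ∩ Ulla: 13:30-14:20, 15:10-15:15.
The longest is 13:30-14:20 at 50 minutes.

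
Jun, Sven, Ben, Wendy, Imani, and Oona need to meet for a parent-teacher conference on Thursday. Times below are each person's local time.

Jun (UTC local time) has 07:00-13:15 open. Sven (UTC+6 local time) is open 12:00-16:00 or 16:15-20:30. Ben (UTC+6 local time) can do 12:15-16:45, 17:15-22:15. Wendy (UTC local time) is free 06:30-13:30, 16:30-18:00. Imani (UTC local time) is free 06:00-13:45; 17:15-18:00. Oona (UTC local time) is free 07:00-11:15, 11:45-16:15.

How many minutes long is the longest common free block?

Jun in UTC: 07:00-13:15.
Sven in UTC: 06:00-10:00, 10:15-14:30 (subtract 6h to convert from UTC+6).
Ben in UTC: 06:15-10:45, 11:15-16:15 (subtract 6h to convert from UTC+6).
Wendy in UTC: 06:30-13:30, 16:30-18:00.
Imani in UTC: 06:00-13:45, 17:15-18:00.
Oona in UTC: 07:00-11:15, 11:45-16:15.
Jun ∩ Sven: 07:00-10:00, 10:15-13:15.
Jun ∩ Sven ∩ Ben: 07:00-10:00, 10:15-10:45, 11:15-13:15.
Jun ∩ Sven ∩ Ben ∩ Wendy: 07:00-10:00, 10:15-10:45, 11:15-13:15.
Jun ∩ Sven ∩ Ben ∩ Wendy ∩ Imani: 07:00-10:00, 10:15-10:45, 11:15-13:15.
Jun ∩ Sven ∩ Ben ∩ Wendy ∩ Imani ∩ Oona: 07:00-10:00, 10:15-10:45, 11:45-13:15.
The longest is 07:00-10:00 at 180 minutes.

180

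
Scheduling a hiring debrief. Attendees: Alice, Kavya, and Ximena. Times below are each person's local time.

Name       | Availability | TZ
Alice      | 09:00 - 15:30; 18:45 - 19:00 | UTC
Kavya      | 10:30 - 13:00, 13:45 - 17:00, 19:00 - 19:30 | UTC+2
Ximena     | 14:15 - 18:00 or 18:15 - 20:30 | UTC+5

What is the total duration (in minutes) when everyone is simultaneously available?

Alice in UTC: 09:00-15:30, 18:45-19:00.
Kavya in UTC: 08:30-11:00, 11:45-15:00, 17:00-17:30 (subtract 2h to convert from UTC+2).
Ximena in UTC: 09:15-13:00, 13:15-15:30 (subtract 5h to convert from UTC+5).
Alice ∩ Kavya: 09:00-11:00, 11:45-15:00.
Alice ∩ Kavya ∩ Ximena: 09:15-11:00, 11:45-13:00, 13:15-15:00.
Those are the intersection windows.
Summing the common windows: 105 + 75 + 105 = 285 minutes.

285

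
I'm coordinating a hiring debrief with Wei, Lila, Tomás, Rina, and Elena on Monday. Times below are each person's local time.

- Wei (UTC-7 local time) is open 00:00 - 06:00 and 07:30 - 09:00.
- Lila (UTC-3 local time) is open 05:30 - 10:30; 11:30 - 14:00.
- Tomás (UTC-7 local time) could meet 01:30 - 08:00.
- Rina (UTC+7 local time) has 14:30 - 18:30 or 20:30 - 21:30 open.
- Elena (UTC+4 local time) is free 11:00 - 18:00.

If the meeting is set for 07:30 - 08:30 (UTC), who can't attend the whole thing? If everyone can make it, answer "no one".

Wei in UTC: 07:00-13:00, 14:30-16:00 (add 7h to convert from UTC-7).
Lila in UTC: 08:30-13:30, 14:30-17:00 (add 3h to convert from UTC-3).
Tomás in UTC: 08:30-15:00 (add 7h to convert from UTC-7).
Rina in UTC: 07:30-11:30, 13:30-14:30 (subtract 7h to convert from UTC+7).
Elena in UTC: 07:00-14:00 (subtract 4h to convert from UTC+4).
Wei: free for 07:30-08:30. Lila: not fully free for 07:30-08:30. Tomás: not fully free for 07:30-08:30. Rina: free for 07:30-08:30. Elena: free for 07:30-08:30.

Lila, Tomás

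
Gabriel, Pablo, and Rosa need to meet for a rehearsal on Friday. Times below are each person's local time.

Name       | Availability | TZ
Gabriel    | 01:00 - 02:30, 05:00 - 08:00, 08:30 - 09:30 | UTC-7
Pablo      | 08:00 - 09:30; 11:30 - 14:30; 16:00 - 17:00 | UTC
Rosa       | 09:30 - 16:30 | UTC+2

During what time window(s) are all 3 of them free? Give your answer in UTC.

08:00-09:30, 12:00-14:30

Gabriel in UTC: 08:00-09:30, 12:00-15:00, 15:30-16:30 (add 7h to convert from UTC-7).
Pablo in UTC: 08:00-09:30, 11:30-14:30, 16:00-17:00.
Rosa in UTC: 07:30-14:30 (subtract 2h to convert from UTC+2).
Gabriel ∩ Pablo: 08:00-09:30, 12:00-14:30, 16:00-16:30.
Gabriel ∩ Pablo ∩ Rosa: 08:00-09:30, 12:00-14:30.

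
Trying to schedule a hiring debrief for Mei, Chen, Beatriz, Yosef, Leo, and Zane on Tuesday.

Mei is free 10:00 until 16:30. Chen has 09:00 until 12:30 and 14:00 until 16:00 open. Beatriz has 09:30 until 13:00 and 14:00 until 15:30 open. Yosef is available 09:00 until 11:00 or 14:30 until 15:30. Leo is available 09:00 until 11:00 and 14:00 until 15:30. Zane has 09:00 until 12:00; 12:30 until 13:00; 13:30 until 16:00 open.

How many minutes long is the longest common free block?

60

Mei ∩ Chen: 10:00-12:30, 14:00-16:00.
Mei ∩ Chen ∩ Beatriz: 10:00-12:30, 14:00-15:30.
Mei ∩ Chen ∩ Beatriz ∩ Yosef: 10:00-11:00, 14:30-15:30.
Mei ∩ Chen ∩ Beatriz ∩ Yosef ∩ Leo: 10:00-11:00, 14:30-15:30.
Mei ∩ Chen ∩ Beatriz ∩ Yosef ∩ Leo ∩ Zane: 10:00-11:00, 14:30-15:30.
The longest is 10:00-11:00 at 60 minutes.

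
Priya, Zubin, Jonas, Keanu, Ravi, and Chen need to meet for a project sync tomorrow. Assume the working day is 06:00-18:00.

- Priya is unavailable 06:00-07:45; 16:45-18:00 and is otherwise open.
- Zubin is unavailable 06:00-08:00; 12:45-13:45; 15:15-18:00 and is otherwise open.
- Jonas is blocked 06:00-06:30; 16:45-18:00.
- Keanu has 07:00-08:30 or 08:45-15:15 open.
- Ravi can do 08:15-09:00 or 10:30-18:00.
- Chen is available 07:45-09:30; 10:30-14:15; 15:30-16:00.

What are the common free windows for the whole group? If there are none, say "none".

08:15-08:30, 08:45-09:00, 10:30-12:45, 13:45-14:15

Priya free: 07:45-16:45 (invert busy blocks within the working day).
Zubin free: 08:00-12:45, 13:45-15:15 (invert busy blocks within the working day).
Jonas free: 06:30-16:45 (invert busy blocks within the working day).
Keanu free: 07:00-08:30, 08:45-15:15.
Ravi free: 08:15-09:00, 10:30-18:00.
Chen free: 07:45-09:30, 10:30-14:15, 15:30-16:00.
Priya ∩ Zubin: 08:00-12:45, 13:45-15:15.
Priya ∩ Zubin ∩ Jonas: 08:00-12:45, 13:45-15:15.
Priya ∩ Zubin ∩ Jonas ∩ Keanu: 08:00-08:30, 08:45-12:45, 13:45-15:15.
Priya ∩ Zubin ∩ Jonas ∩ Keanu ∩ Ravi: 08:15-08:30, 08:45-09:00, 10:30-12:45, 13:45-15:15.
Priya ∩ Zubin ∩ Jonas ∩ Keanu ∩ Ravi ∩ Chen: 08:15-08:30, 08:45-09:00, 10:30-12:45, 13:45-14:15.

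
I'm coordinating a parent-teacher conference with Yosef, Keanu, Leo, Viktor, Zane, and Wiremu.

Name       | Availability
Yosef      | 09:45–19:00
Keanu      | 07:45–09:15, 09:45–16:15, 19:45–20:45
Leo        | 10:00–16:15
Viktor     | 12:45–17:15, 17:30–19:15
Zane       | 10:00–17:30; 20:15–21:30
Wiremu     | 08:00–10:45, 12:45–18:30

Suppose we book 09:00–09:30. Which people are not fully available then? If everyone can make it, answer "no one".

Yosef: not fully free for 09:00-09:30. Keanu: not fully free for 09:00-09:30. Leo: not fully free for 09:00-09:30. Viktor: not fully free for 09:00-09:30. Zane: not fully free for 09:00-09:30. Wiremu: free for 09:00-09:30.

Keanu, Leo, Viktor, Yosef, Zane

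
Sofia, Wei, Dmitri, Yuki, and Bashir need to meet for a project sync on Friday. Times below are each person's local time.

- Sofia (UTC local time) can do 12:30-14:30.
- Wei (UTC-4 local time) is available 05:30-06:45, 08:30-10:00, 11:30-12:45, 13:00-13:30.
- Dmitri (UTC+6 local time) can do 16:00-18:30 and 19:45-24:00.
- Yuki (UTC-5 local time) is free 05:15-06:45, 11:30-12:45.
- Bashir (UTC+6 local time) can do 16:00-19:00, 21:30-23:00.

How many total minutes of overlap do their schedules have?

Sofia in UTC: 12:30-14:30.
Wei in UTC: 09:30-10:45, 12:30-14:00, 15:30-16:45, 17:00-17:30 (add 4h to convert from UTC-4).
Dmitri in UTC: 10:00-12:30, 13:45-18:00 (subtract 6h to convert from UTC+6).
Yuki in UTC: 10:15-11:45, 16:30-17:45 (add 5h to convert from UTC-5).
Bashir in UTC: 10:00-13:00, 15:30-17:00 (subtract 6h to convert from UTC+6).
Sofia ∩ Wei: 12:30-14:00.
Sofia ∩ Wei ∩ Dmitri: 13:45-14:00.
Sofia ∩ Wei ∩ Dmitri ∩ Yuki: ∅.
Sofia ∩ Wei ∩ Dmitri ∩ Yuki ∩ Bashir: ∅.
There is no time when everyone is free.
There is no common window, so the total is 0 minutes.

0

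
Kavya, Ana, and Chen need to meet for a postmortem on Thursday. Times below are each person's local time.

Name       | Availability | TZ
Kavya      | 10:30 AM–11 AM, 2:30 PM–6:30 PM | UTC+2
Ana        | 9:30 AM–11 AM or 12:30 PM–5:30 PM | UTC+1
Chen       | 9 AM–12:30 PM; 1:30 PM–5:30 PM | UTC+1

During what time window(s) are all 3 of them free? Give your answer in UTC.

Kavya in UTC: 08:30-09:00, 12:30-16:30 (subtract 2h to convert from UTC+2).
Ana in UTC: 08:30-10:00, 11:30-16:30 (subtract 1h to convert from UTC+1).
Chen in UTC: 08:00-11:30, 12:30-16:30 (subtract 1h to convert from UTC+1).
Kavya ∩ Ana: 08:30-09:00, 12:30-16:30.
Kavya ∩ Ana ∩ Chen: 08:30-09:00, 12:30-16:30.

08:30-09:00, 12:30-16:30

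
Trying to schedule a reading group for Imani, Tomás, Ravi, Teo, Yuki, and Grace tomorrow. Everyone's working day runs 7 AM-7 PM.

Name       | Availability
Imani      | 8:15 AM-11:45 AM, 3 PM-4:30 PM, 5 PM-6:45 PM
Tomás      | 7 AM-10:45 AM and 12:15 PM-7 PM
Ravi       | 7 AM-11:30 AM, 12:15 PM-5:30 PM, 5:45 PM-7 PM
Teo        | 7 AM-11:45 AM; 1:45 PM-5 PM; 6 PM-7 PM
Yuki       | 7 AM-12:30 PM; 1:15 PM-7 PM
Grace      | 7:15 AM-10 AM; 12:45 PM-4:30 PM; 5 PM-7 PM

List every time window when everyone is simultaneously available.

Imani ∩ Tomás: 08:15-10:45, 15:00-16:30, 17:00-18:45.
Imani ∩ Tomás ∩ Ravi: 08:15-10:45, 15:00-16:30, 17:00-17:30, 17:45-18:45.
Imani ∩ Tomás ∩ Ravi ∩ Teo: 08:15-10:45, 15:00-16:30, 18:00-18:45.
Imani ∩ Tomás ∩ Ravi ∩ Teo ∩ Yuki: 08:15-10:45, 15:00-16:30, 18:00-18:45.
Imani ∩ Tomás ∩ Ravi ∩ Teo ∩ Yuki ∩ Grace: 08:15-10:00, 15:00-16:30, 18:00-18:45.

08:15-10:00, 15:00-16:30, 18:00-18:45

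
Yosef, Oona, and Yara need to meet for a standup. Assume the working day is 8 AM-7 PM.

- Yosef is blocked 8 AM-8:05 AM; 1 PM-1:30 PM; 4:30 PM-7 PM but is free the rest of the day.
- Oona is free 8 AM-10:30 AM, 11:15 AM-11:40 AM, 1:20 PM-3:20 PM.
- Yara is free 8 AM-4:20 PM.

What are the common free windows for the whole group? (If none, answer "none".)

Yosef free: 08:05-13:00, 13:30-16:30 (invert busy blocks within the working day).
Oona free: 08:00-10:30, 11:15-11:40, 13:20-15:20.
Yara free: 08:00-16:20.
Yosef ∩ Oona: 08:05-10:30, 11:15-11:40, 13:30-15:20.
Yosef ∩ Oona ∩ Yara: 08:05-10:30, 11:15-11:40, 13:30-15:20.
Those are the intersection windows.

08:05-10:30, 11:15-11:40, 13:30-15:20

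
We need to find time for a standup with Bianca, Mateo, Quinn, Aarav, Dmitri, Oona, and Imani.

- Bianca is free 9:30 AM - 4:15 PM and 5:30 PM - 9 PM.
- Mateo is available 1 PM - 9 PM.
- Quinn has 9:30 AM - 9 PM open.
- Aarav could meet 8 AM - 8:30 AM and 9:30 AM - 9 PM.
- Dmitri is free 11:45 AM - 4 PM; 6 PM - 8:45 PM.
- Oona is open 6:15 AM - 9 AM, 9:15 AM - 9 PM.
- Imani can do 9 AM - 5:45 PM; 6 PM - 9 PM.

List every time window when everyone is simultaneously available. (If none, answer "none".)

13:00-16:00, 18:00-20:45

Bianca ∩ Mateo: 13:00-16:15, 17:30-21:00.
Bianca ∩ Mateo ∩ Quinn: 13:00-16:15, 17:30-21:00.
Bianca ∩ Mateo ∩ Quinn ∩ Aarav: 13:00-16:15, 17:30-21:00.
Bianca ∩ Mateo ∩ Quinn ∩ Aarav ∩ Dmitri: 13:00-16:00, 18:00-20:45.
Bianca ∩ Mateo ∩ Quinn ∩ Aarav ∩ Dmitri ∩ Oona: 13:00-16:00, 18:00-20:45.
Bianca ∩ Mateo ∩ Quinn ∩ Aarav ∩ Dmitri ∩ Oona ∩ Imani: 13:00-16:00, 18:00-20:45.
Those are the intersection windows.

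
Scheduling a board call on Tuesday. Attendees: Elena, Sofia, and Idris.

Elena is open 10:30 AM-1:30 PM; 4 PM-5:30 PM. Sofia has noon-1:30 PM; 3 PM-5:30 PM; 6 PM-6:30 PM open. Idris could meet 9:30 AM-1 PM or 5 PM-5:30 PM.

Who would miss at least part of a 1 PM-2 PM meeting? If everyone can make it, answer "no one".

Elena: not fully free for 13:00-14:00. Sofia: not fully free for 13:00-14:00. Idris: not fully free for 13:00-14:00.

Elena, Idris, Sofia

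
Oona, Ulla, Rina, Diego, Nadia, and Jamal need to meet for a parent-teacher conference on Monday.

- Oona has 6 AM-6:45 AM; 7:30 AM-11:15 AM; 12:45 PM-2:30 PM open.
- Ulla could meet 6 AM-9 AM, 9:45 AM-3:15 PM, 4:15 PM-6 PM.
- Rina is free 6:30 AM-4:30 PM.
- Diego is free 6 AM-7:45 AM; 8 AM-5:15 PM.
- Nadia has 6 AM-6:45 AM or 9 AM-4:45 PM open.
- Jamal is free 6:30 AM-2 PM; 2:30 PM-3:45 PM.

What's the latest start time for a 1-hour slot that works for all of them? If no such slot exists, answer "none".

13:00

Oona ∩ Ulla: 06:00-06:45, 07:30-09:00, 09:45-11:15, 12:45-14:30.
Oona ∩ Ulla ∩ Rina: 06:30-06:45, 07:30-09:00, 09:45-11:15, 12:45-14:30.
Oona ∩ Ulla ∩ Rina ∩ Diego: 06:30-06:45, 07:30-07:45, 08:00-09:00, 09:45-11:15, 12:45-14:30.
Oona ∩ Ulla ∩ Rina ∩ Diego ∩ Nadia: 06:30-06:45, 09:45-11:15, 12:45-14:30.
Oona ∩ Ulla ∩ Rina ∩ Diego ∩ Nadia ∩ Jamal: 06:30-06:45, 09:45-11:15, 12:45-14:00.
The last common window of at least 60 minutes is 12:45-14:00; a 60-minute meeting can start as late as 13:00 and still end by 14:00.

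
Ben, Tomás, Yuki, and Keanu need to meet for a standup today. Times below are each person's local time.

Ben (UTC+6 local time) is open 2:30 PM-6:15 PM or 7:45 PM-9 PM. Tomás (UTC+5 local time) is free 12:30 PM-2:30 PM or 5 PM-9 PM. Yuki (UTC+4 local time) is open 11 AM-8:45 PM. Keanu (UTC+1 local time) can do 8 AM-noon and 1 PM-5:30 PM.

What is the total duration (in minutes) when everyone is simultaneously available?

150

Ben in UTC: 08:30-12:15, 13:45-15:00 (subtract 6h to convert from UTC+6).
Tomás in UTC: 07:30-09:30, 12:00-16:00 (subtract 5h to convert from UTC+5).
Yuki in UTC: 07:00-16:45 (subtract 4h to convert from UTC+4).
Keanu in UTC: 07:00-11:00, 12:00-16:30 (subtract 1h to convert from UTC+1).
Ben ∩ Tomás: 08:30-09:30, 12:00-12:15, 13:45-15:00.
Ben ∩ Tomás ∩ Yuki: 08:30-09:30, 12:00-12:15, 13:45-15:00.
Ben ∩ Tomás ∩ Yuki ∩ Keanu: 08:30-09:30, 12:00-12:15, 13:45-15:00.
Summing the common windows: 60 + 15 + 75 = 150 minutes.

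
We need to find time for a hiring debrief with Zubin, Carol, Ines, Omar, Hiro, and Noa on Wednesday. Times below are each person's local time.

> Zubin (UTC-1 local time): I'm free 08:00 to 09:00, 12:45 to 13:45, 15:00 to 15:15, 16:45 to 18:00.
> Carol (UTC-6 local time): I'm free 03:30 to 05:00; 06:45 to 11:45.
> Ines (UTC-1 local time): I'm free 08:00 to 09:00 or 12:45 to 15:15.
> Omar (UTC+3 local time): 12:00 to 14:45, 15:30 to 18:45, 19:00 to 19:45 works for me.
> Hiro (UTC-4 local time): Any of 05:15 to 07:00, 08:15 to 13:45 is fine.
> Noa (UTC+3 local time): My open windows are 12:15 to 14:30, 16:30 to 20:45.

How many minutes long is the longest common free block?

60

Zubin in UTC: 09:00-10:00, 13:45-14:45, 16:00-16:15, 17:45-19:00 (add 1h to convert from UTC-1).
Carol in UTC: 09:30-11:00, 12:45-17:45 (add 6h to convert from UTC-6).
Ines in UTC: 09:00-10:00, 13:45-16:15 (add 1h to convert from UTC-1).
Omar in UTC: 09:00-11:45, 12:30-15:45, 16:00-16:45 (subtract 3h to convert from UTC+3).
Hiro in UTC: 09:15-11:00, 12:15-17:45 (add 4h to convert from UTC-4).
Noa in UTC: 09:15-11:30, 13:30-17:45 (subtract 3h to convert from UTC+3).
Zubin ∩ Carol: 09:30-10:00, 13:45-14:45, 16:00-16:15.
Zubin ∩ Carol ∩ Ines: 09:30-10:00, 13:45-14:45, 16:00-16:15.
Zubin ∩ Carol ∩ Ines ∩ Omar: 09:30-10:00, 13:45-14:45, 16:00-16:15.
Zubin ∩ Carol ∩ Ines ∩ Omar ∩ Hiro: 09:30-10:00, 13:45-14:45, 16:00-16:15.
Zubin ∩ Carol ∩ Ines ∩ Omar ∩ Hiro ∩ Noa: 09:30-10:00, 13:45-14:45, 16:00-16:15.
The longest is 13:45-14:45 at 60 minutes.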